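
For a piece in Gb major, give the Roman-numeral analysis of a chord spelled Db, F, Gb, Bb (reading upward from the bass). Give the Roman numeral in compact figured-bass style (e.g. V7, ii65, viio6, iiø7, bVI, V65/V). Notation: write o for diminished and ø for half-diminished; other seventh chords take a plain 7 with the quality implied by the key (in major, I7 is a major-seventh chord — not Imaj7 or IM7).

I43

The pitches Gb-Bb-Db-F form a major seventh chord rooted on Gb.
In Gb major, Gb is the tonic; the diatonic major seventh chord there is I7.
With Db in the bass the chord is in second inversion, so the figured bass is 43.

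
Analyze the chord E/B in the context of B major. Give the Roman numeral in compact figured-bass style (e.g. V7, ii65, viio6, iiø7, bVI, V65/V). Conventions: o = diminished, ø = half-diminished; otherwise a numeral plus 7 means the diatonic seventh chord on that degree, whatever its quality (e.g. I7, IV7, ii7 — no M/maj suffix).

Stacked in thirds the chord is E-G#-B: a major triad on E.
In B major, E is the subdominant; the diatonic major triad there is IV.
With B in the bass the chord is in second inversion, so the figured bass is 64.

IV64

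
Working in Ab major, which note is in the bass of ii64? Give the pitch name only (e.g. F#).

F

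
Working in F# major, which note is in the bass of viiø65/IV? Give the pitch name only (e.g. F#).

The applied chord viiø65/IV is rooted on A#: A#-C#-E-G#.
The figure 65 means first inversion — the third is in the bass.

C#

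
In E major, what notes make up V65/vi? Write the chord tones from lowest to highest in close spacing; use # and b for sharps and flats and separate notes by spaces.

B# D# F# G#

The slash means an applied dominant: we want the dominant of vi. In E major, vi is C# minor, and its dominant is built on G#.
Building a dominant seventh chord on G# gives G#-B#-D#-F#.
With the 65 figure the chord is in first inversion; from the bass B# upward in close position it reads B#-D#-F#-G#.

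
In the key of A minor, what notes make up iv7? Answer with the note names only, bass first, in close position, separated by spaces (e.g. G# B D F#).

The numeral's case and figure indicate a minor seventh chord. In A minor its root, the fourth degree, is D.
Stacking thirds from D gives D-F-A-C.

D F A C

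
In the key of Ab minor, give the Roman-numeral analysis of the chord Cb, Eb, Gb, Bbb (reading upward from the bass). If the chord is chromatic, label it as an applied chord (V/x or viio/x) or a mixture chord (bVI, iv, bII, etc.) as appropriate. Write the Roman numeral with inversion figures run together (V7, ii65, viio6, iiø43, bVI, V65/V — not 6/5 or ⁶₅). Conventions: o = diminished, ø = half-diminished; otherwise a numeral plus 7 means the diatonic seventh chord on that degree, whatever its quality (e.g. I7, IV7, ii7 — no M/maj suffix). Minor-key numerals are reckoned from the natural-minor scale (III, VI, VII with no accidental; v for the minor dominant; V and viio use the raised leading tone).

The pitches Cb-Eb-Gb-Bbb form a dominant seventh chord rooted on Cb.
Cb is not a diatonic chord root with this quality in Ab minor, but it lies a perfect fifth above Fb (VI), so the chord functions as an applied dominant of VI.

V7/VI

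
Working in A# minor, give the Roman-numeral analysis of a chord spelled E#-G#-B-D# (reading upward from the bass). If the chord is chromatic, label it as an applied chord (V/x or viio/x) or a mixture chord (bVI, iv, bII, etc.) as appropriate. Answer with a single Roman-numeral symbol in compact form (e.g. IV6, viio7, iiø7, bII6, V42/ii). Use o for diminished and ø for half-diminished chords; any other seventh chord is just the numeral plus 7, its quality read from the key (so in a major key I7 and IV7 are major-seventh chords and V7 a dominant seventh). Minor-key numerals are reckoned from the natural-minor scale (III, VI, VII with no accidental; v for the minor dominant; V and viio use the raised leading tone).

Stacked in thirds the chord is E#-G#-B-D#: a half-diminished seventh chord on E#.
E# sits a half step below F# (VI in A# minor); a diminished chord there is the applied leading-tone chord of VI.

viiø7/VI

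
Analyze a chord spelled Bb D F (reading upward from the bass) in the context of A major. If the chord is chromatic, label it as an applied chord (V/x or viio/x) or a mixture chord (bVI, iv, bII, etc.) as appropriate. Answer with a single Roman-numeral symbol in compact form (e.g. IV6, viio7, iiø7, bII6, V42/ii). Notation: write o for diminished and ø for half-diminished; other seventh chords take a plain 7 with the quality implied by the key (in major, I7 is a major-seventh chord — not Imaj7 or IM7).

The pitches Bb-D-F form a major triad rooted on Bb.
Bb is the lowered second degree of A major (diatonic 2 would be B). This is the Neapolitan chord — a major triad on the lowered second degree.

bII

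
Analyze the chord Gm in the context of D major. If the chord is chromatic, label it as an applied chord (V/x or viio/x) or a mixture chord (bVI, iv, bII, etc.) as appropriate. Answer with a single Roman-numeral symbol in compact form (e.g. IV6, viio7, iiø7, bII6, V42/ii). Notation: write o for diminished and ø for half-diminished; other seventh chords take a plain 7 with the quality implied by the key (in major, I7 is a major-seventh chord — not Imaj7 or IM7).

iv

The pitches G-Bb-D form a minor triad rooted on G.
G is the fourth degree of D major. This is the minor subdominant, borrowed from the parallel minor.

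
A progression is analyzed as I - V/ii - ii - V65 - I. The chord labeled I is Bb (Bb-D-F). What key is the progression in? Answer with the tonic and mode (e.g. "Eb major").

Bb major

The chord Bb is a major triad rooted on Bb; its label is I.
If Bb is scale degree 1 and the mode makes that degree carry a major triad, the tonic is Bb and the mode is major.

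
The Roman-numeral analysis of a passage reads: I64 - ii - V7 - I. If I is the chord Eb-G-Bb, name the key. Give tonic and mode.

The anchor chord is a major triad on Eb, labeled I.
If Eb is scale degree 1 and the mode makes that degree carry a major triad, the tonic is Eb and the mode is major.

Eb major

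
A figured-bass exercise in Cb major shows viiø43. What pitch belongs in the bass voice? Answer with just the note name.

Fb

viiø in Cb major has root Bb; the chord is Bb-Db-Fb-Ab.
The figure 43 means second inversion — the fifth is in the bass.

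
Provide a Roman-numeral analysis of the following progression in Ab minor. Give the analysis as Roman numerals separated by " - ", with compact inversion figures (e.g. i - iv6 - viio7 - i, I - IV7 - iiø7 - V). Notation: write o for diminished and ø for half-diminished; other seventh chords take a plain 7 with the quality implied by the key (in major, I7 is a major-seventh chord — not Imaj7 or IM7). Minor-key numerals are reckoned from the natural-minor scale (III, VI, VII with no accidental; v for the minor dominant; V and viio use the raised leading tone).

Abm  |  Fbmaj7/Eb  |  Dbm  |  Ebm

i - VI42 - iv - v

Abm has root Ab, degree 1 in Ab minor, so i.
Fbmaj7/Eb: root Fb is the submediant; major seventh chord there is VI42.
Dbm: minor triad on Db = scale degree 4 → iv.
Ebm: minor triad on Eb = scale degree 5 → v.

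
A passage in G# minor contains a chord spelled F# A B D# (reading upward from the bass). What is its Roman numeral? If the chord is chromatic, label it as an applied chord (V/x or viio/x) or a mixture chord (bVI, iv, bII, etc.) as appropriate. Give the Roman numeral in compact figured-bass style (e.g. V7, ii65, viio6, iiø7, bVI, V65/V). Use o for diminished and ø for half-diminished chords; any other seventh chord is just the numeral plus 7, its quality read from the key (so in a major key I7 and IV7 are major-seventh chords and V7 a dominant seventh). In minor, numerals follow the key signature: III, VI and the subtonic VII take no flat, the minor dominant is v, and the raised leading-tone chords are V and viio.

Stacked in thirds the chord is B-D#-F#-A: a dominant seventh chord on B.
B is not a diatonic chord root with this quality in G# minor, but it lies a perfect fifth above E (VI), so the chord functions as an applied dominant of VI.
With F# in the bass the chord is in second inversion, so the figured bass is 43.

V43/VI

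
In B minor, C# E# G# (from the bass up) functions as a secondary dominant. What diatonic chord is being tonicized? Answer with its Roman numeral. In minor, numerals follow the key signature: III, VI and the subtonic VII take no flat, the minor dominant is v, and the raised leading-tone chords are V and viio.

The chord is a major triad on C#.
A dominant resolves down a perfect fifth: C# → F#. In B minor, F# is scale degree 5, i.e. V.

V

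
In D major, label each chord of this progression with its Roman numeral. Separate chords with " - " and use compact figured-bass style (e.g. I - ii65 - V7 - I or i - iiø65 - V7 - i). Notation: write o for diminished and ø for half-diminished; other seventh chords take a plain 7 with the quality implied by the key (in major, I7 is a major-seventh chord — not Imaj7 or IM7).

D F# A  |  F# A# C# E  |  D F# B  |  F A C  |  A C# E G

D-F#-A has root D, degree 1 in D major, so I.
F#-A#-C#-E: a dominant seventh chord on F#, the applied dominant of vi → V7/vi.
D-F#-B has root B, degree 6 in D major, so vi6.
F-A-C is non-diatonic — bIII, a mixture chord from D minor.
A-C#-E-G: dominant seventh chord on A = scale degree 5 → V7.

I - V7/vi - vi6 - bIII - V7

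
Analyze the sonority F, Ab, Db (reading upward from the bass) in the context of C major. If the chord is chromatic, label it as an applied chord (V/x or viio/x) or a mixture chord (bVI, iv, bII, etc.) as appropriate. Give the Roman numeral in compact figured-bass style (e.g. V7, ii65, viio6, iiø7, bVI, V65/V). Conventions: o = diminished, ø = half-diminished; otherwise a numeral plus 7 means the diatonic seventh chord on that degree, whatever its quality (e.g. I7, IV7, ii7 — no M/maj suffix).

Stacked in thirds the chord is Db-F-Ab: a major triad on Db.
Db is the lowered second degree of C major (diatonic 2 would be D). This is the Neapolitan sixth — a major triad on the lowered second degree, here in its customary first inversion.
With F in the bass the chord is in first inversion, so the figured bass is 6.

bII6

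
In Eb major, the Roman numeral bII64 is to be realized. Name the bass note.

Cb

bII in Eb major has root Fb; the chord is Fb-Ab-Cb.
The figure 64 means second inversion — the fifth is in the bass.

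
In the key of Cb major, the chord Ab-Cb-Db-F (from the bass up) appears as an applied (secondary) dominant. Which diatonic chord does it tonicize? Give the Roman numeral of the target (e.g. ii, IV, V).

V

The chord is a dominant seventh chord on Db.
A dominant resolves down a perfect fifth: Db → Gb. In Cb major, Gb is scale degree 5, i.e. V.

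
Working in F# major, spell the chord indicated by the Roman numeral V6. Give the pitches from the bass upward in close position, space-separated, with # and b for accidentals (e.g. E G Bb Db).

E# G# C#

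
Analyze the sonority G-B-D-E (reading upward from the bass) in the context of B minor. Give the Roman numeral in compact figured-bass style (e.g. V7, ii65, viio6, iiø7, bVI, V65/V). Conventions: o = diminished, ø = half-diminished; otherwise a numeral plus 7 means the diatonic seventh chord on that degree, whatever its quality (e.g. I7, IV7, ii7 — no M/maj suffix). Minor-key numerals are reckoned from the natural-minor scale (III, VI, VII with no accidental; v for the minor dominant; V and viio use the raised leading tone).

Stacked in thirds the chord is E-G-B-D: a minor seventh chord on E.
In B minor, E is the subdominant; the diatonic minor seventh chord there is iv7.
With G in the bass the chord is in first inversion, so the figured bass is 65.

iv65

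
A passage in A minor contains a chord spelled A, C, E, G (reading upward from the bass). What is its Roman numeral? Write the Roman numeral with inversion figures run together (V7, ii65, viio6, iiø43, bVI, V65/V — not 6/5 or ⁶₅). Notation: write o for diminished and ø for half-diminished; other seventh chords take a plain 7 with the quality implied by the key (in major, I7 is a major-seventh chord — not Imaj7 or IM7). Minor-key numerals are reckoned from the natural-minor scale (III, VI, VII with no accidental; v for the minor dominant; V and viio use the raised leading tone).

i7

Stacked in thirds the chord is A-C-E-G: a minor seventh chord on A.
In A minor, A is the tonic; the diatonic minor seventh chord there is i7.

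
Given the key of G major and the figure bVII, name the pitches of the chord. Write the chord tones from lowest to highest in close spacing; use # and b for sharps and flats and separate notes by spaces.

Scale degree 7 in G major is F#; lowering it a half step gives F. bVII is a major triad on the lowered seventh degree (the subtonic), borrowed from the parallel minor.
So the chord is F-A-C, a major triad.

F A C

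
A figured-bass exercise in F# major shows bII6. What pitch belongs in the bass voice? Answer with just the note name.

bII in F# major has root G; the chord is G-B-D.
The figure 6 means first inversion — the third is in the bass.

B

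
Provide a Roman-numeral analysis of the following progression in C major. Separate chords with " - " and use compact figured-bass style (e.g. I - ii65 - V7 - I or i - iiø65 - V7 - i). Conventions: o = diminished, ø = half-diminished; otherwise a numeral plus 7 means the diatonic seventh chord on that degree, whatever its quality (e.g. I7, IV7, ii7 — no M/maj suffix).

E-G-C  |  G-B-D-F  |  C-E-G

E-G-C: major triad on C = scale degree 1 → I6.
G-B-D-F has root G, degree 5 in C major, so V7.
C-E-G: root C is the tonic; major triad there is I.

I6 - V7 - I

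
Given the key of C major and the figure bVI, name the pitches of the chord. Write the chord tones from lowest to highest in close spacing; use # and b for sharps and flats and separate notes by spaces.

Ab C Eb

Scale degree 6 in C major is A; lowering it a half step gives Ab. bVI is a major triad on the lowered sixth degree, borrowed from the parallel minor.
So the chord is Ab-C-Eb.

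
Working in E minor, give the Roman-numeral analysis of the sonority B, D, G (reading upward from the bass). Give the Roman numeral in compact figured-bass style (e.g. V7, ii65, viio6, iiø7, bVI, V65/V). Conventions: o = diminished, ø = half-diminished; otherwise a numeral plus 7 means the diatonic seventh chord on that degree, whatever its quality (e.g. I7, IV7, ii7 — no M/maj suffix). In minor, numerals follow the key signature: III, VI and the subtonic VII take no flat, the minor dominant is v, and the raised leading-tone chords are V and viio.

Stacked in thirds the chord is G-B-D: a major triad on G.
In E minor, G is the mediant; the diatonic major triad there is III.
With B in the bass the chord is in first inversion, so the figured bass is 6.

III6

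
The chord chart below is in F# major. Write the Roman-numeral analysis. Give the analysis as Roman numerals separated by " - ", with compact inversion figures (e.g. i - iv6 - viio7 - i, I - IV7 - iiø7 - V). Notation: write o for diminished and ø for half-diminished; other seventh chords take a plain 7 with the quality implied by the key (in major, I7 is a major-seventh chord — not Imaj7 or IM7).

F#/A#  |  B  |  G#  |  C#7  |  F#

I6 - IV - V/V - V7 - I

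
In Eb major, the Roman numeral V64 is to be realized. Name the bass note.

V in Eb major has root Bb; the chord is Bb-D-F.
The figure 64 means second inversion — the fifth is in the bass.

F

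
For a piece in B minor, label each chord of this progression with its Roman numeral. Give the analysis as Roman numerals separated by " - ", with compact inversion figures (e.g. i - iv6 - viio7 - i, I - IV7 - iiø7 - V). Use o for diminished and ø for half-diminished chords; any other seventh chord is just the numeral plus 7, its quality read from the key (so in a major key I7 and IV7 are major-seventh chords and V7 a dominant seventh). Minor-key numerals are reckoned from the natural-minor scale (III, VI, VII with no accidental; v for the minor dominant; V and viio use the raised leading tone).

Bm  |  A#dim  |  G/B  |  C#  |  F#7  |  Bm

i - viio - VI6 - V/V - V7 - i

Bm: root B is the tonic; minor triad there is i.
A#dim has root A#, degree 7 in B minor, so viio.
G/B: root G is the submediant; major triad there is VI6.
C#: chromatic; C# is V of V, so V/V.
F#7: dominant seventh chord on F# = scale degree 5 → V7.
Bm has root B, degree 1 in B minor, so i.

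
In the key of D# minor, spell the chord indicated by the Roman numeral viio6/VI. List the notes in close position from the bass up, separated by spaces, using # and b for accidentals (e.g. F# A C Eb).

viio6/VI is a secondary leading-tone chord. The target VI is B in D# minor; the applied chord is rooted a semitone below, on A#.
Building a diminished triad on A# gives A#-C#-E.
With the 6 figure the chord is in first inversion; from the bass C# upward in close position it reads C#-E-A#.

C# E A#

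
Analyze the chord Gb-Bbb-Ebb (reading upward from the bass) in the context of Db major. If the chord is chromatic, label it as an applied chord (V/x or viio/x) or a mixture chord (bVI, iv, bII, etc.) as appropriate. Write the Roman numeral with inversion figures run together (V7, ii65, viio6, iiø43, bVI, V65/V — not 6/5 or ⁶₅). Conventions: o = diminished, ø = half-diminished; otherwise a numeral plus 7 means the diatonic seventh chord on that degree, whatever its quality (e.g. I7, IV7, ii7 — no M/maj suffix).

bII6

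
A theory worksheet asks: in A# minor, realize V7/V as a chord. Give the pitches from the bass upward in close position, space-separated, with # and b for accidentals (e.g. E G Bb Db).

V7/V is a secondary dominant — the dominant seventh of V. V in A# minor is E#, so the applied chord's root is B#, a perfect fifth above.
Building a dominant seventh chord on B# gives B#-D##-F##-A#.

B# D## F## A#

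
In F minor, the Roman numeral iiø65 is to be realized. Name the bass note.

iiø in F minor has root G; the chord is G-Bb-Db-F.
The figure 65 means first inversion — the third is in the bass.

Bb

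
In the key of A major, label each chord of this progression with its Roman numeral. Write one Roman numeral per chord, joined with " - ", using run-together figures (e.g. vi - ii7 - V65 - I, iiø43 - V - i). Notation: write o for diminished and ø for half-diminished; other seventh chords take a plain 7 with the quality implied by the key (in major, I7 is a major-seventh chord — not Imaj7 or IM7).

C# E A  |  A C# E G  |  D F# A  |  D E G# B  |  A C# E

C#-E-A: root A is the tonic; major triad there is I6.
A-C#-E-G: chromatic; A is V of IV, so V7/IV.
D-F#-A: major triad on D = scale degree 4 → IV.
D-E-G#-B: dominant seventh chord on E = scale degree 5 → V42.
A-C#-E: root A is the tonic; major triad there is I.

I6 - V7/IV - IV - V42 - I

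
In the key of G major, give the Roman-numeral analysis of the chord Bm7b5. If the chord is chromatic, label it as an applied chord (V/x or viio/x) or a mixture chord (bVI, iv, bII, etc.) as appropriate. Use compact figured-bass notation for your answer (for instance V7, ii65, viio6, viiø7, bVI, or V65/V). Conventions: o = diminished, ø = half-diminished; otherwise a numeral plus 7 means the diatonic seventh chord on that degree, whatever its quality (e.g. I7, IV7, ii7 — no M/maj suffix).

viiø7/IV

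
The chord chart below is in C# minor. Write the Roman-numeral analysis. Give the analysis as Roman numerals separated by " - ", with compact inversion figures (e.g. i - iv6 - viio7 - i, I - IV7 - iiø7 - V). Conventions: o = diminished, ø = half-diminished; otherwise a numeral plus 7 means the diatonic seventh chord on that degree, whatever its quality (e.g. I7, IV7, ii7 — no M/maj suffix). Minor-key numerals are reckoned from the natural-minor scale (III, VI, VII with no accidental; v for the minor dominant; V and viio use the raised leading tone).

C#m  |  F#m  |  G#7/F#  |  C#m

C#m: root C# is the tonic; minor triad there is i.
F#m has root F#, degree 4 in C# minor, so iv.
G#7/F#: root G# is the dominant; dominant seventh chord there is V42.
C#m: minor triad on C# = scale degree 1 → i.

i - iv - V42 - i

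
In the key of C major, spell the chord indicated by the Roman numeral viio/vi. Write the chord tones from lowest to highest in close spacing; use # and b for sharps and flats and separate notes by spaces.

The slash marks an applied leading-tone chord: viio of vi. In C major, vi is A, so the leading tone to it is G#, a half step below.
Building a diminished triad on G# gives G#-B-D.

G# B D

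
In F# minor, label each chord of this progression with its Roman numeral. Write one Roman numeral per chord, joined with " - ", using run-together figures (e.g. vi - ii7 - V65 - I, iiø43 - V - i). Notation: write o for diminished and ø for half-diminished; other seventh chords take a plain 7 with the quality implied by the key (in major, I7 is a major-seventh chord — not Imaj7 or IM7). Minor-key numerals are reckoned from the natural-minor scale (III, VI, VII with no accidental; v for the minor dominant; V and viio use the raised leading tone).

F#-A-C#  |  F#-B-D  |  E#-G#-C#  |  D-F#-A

i - iv64 - V6 - VI

F#-A-C#: root F# is the tonic; minor triad there is i.
F#-B-D: minor triad on B = scale degree 4 → iv64.
E#-G#-C#: major triad on C# = scale degree 5 → V6.
D-F#-A has root D, degree 6 in F# minor, so VI.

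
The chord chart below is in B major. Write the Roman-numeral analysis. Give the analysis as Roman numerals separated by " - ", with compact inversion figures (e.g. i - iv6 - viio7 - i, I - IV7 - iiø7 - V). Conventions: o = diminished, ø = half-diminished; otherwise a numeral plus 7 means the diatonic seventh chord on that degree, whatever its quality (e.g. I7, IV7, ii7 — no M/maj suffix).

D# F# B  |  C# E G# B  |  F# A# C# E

I6 - ii7 - V7

D#-F#-B: major triad on B = scale degree 1 → I6.
C#-E-G#-B: minor seventh chord on C# = scale degree 2 → ii7.
F#-A#-C#-E: dominant seventh chord on F# = scale degree 5 → V7.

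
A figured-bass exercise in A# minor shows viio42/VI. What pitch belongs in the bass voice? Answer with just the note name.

D

The applied chord viio42/VI is rooted on E#: E#-G#-B-D.
The figure 42 means third inversion — the seventh is in the bass.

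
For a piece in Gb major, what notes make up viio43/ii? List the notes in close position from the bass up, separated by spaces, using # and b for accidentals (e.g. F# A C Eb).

Db Fb G Bb

The slash marks an applied leading-tone chord: viio of ii. In Gb major, ii is Ab, so the leading tone to it is G, a half step below.
Building a fully diminished seventh chord on G gives G-Bb-Db-Fb.
With the 43 figure the chord is in second inversion; from the bass Db upward in close position it reads Db-Fb-G-Bb.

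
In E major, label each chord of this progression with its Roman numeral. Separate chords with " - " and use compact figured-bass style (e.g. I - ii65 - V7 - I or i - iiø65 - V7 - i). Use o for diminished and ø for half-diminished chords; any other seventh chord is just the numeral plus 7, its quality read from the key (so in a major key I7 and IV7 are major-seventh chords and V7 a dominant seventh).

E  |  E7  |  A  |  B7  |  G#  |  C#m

I - V7/IV - IV - V7 - V/vi - vi

E: major triad on E = scale degree 1 → I.
E7: chromatic; E is V of IV, so V7/IV.
A: root A is the subdominant; major triad there is IV.
B7: dominant seventh chord on B = scale degree 5 → V7.
G# is the secondary dominant of vi (major triad on G#): V/vi.
C#m: root C# is the submediant; minor triad there is vi.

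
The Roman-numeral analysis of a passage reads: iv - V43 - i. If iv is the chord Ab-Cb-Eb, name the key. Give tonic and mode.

The chord Abm is a minor triad rooted on Ab; its label is iv.
If Ab is scale degree 4 and the mode makes that degree carry a minor triad, the tonic is Eb and the mode is minor.

Eb minor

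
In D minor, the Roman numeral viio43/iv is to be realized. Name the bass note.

C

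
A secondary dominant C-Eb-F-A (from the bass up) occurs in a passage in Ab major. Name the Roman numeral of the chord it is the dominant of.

ii

The chord is a dominant seventh chord on F.
A dominant resolves down a perfect fifth: F → Bb. In Ab major, Bb is scale degree 2, i.e. ii.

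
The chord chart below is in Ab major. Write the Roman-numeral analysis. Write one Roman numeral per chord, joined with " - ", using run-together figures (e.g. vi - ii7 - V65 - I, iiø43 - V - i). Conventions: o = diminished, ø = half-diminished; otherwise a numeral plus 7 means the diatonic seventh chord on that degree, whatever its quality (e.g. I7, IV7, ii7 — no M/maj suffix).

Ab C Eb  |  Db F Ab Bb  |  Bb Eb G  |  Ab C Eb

I - ii65 - V64 - I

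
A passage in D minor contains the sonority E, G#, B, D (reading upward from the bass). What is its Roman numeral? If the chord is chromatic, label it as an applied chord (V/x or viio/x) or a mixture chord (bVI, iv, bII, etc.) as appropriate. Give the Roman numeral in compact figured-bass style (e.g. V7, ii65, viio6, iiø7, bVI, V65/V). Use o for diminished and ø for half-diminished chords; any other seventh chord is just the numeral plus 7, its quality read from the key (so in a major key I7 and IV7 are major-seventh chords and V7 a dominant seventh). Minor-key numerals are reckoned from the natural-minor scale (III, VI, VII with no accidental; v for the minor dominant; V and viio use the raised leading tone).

Stacked in thirds the chord is E-G#-B-D: a dominant seventh chord on E.
E is not a diatonic chord root with this quality in D minor, but it lies a perfect fifth above A (V), so the chord functions as an applied dominant of V.

V7/V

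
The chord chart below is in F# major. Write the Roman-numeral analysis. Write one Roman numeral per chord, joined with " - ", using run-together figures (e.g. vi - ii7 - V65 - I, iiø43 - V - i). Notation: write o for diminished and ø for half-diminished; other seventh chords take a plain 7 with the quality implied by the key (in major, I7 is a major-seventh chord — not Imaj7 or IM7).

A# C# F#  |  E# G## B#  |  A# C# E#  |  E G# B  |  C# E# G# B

I6 - V/iii - iii - bVII - V7

A#-C#-F#: root F# is the tonic; major triad there is I6.
E#-G##-B#: chromatic; E# is V of iii, so V/iii.
A#-C#-E#: root A# is the mediant; minor triad there is iii.
E-G#-B: E with this quality isn't in the key; it's bVII, borrowed from the parallel minor.
C#-E#-G#-B: root C# is the dominant; dominant seventh chord there is V7.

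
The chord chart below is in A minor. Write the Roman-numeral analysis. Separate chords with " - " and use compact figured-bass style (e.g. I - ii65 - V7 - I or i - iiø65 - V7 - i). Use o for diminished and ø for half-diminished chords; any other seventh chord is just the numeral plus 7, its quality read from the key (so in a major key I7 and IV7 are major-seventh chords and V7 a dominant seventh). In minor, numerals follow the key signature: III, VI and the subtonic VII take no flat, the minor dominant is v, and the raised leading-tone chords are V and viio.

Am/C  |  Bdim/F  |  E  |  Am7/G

i6 - iio64 - V - i42

Am/C: minor triad on A = scale degree 1 → i6.
Bdim/F: root B is the supertonic; diminished triad there is iio64.
E: major triad on E = scale degree 5 → V.
Am7/G has root A, degree 1 in A minor, so i42.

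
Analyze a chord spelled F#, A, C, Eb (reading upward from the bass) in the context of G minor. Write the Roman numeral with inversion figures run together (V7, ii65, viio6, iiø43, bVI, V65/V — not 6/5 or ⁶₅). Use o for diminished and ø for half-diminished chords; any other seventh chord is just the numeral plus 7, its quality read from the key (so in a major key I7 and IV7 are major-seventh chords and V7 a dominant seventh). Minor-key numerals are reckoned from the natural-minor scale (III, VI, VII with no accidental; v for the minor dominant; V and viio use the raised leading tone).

viio7

Stacked in thirds the chord is F#-A-C-Eb: a fully diminished seventh chord on F#.
In G minor, F# is the leading tone; the diatonic fully diminished seventh chord there is viio7.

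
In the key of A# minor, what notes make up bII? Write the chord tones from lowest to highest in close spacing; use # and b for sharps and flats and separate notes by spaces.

B D# F#

Scale degree 2 in A# minor is B#; lowering it a half step gives B. bII is the Neapolitan chord — a major triad on the lowered second degree.
So the chord is B-D#-F#, a major triad.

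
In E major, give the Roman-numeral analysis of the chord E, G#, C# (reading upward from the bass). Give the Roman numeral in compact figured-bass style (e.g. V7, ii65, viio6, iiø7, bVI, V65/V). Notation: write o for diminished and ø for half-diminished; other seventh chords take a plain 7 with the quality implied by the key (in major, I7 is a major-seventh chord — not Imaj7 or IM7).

Stacked in thirds the chord is C#-E-G#: a minor triad on C#.
C# is scale degree 6 in E major, and a minor triad on that degree is written vi.
With E in the bass the chord is in first inversion, so the figured bass is 6.

vi6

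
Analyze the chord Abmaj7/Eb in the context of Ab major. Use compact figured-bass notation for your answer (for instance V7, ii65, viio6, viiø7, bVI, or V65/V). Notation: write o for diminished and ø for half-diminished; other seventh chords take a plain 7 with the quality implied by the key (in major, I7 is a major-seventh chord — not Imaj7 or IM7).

The pitches Ab-C-Eb-G form a major seventh chord rooted on Ab.
Ab is scale degree 1 in Ab major, and a major seventh chord on that degree is written I7.
With Eb in the bass the chord is in second inversion, so the figured bass is 43.

I43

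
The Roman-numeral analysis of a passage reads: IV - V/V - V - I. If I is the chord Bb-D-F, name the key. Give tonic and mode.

The anchor chord is a major triad on Bb, labeled I.
If Bb is scale degree 1 and the mode makes that degree carry a major triad, the tonic is Bb and the mode is major.

Bb major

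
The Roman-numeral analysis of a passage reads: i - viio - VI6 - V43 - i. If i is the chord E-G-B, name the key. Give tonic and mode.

E minor

The anchor chord is a minor triad on E, labeled i.
If E is scale degree 1 and the mode makes that degree carry a minor triad, the tonic is E and the mode is minor.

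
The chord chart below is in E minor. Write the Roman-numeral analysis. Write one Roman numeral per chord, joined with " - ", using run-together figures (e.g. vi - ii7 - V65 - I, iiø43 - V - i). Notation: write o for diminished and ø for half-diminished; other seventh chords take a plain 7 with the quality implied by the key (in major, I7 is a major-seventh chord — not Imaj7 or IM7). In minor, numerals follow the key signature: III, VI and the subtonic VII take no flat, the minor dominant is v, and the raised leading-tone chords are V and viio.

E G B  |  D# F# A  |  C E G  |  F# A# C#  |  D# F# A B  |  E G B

i - viio - VI - V/V - V65 - i

E-G-B: root E is the tonic; minor triad there is i.
D#-F#-A: diminished triad on D# = scale degree 7 → viio.
C-E-G: root C is the submediant; major triad there is VI.
F#-A#-C#: chromatic; F# is V of V, so V/V.
D#-F#-A-B: dominant seventh chord on B = scale degree 5 → V65.
E-G-B: root E is the tonic; minor triad there is i.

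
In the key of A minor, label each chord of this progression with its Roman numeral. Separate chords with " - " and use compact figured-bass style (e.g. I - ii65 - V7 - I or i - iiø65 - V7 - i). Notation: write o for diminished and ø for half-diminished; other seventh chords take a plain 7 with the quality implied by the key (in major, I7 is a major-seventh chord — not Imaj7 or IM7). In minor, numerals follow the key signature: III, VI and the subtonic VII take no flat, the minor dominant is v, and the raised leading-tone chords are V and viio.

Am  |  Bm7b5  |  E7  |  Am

Am: root A is the tonic; minor triad there is i.
Bm7b5 has root B, degree 2 in A minor, so iiø7.
E7 has root E, degree 5 in A minor, so V7.
Am: minor triad on A = scale degree 1 → i.

i - iiø7 - V7 - i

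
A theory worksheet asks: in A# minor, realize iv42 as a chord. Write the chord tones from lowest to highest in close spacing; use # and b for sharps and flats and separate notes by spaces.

In A# minor, the fourth degree is D#, and the diatonic chord built there is a minor seventh chord.
Stacking thirds from D# gives D#-F#-A#-C#.
With the 42 figure the chord is in third inversion; from the bass C# upward in close position it reads C#-D#-F#-A#.

C# D# F# A#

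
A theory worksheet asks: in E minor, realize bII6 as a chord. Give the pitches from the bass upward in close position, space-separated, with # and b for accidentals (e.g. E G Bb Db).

bII6 is the Neapolitan sixth — a major triad on the lowered second degree, here in its customary first inversion. In E minor that root is F.
So the chord is F-A-C, a major triad.
The figured bass 6 indicates first inversion, placing the third (A) in the bass: A-C-F.

A C F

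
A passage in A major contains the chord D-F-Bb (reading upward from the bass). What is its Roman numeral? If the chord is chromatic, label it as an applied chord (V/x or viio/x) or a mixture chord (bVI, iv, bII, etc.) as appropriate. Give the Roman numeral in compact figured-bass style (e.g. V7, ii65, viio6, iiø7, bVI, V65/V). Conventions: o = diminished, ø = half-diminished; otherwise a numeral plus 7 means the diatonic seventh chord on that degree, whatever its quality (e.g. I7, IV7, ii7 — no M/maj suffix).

The pitches Bb-D-F form a major triad rooted on Bb.
Bb is the lowered second degree of A major (diatonic 2 would be B). This is the Neapolitan sixth — a major triad on the lowered second degree, here in its customary first inversion.
With D in the bass the chord is in first inversion, so the figured bass is 6.

bII6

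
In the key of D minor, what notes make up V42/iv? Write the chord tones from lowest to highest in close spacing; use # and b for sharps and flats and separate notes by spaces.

V42/iv is a secondary dominant — the dominant seventh of iv. iv in D minor is G, so the applied chord's root is D, a perfect fifth above.
Building a dominant seventh chord on D gives D-F#-A-C.
With the 42 figure the chord is in third inversion; from the bass C upward in close position it reads C-D-F#-A.

C D F# A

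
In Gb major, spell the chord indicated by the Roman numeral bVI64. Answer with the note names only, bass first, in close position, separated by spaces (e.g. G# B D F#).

Bbb Ebb Gb

Scale degree 6 in Gb major is Eb; lowering it a half step gives Ebb. bVI64 is a major triad on the lowered sixth degree, borrowed from the parallel minor.
So the chord is Ebb-Gb-Bbb.
The figured bass 64 indicates second inversion, placing the fifth (Bbb) in the bass: Bbb-Ebb-Gb.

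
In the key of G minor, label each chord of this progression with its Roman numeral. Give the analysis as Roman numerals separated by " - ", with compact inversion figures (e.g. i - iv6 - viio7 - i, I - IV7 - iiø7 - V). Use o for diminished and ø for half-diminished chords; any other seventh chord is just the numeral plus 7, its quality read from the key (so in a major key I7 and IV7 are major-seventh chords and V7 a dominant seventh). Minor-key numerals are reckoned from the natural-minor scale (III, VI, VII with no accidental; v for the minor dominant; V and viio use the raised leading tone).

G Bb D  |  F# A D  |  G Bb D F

i - V6 - i7

G-Bb-D: root G is the tonic; minor triad there is i.
F#-A-D: major triad on D = scale degree 5 → V6.
G-Bb-D-F: root G is the tonic; minor seventh chord there is i7.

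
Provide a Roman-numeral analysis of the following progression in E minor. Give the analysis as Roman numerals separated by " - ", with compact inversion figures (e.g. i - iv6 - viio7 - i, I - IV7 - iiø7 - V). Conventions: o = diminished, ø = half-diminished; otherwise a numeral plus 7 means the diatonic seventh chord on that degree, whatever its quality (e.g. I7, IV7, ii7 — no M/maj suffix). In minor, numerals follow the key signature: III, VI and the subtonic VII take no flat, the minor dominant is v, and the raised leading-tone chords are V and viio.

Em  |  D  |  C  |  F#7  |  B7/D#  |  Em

Em: root E is the tonic; minor triad there is i.
D: major triad on D = scale degree 7 → VII.
C: root C is the submediant; major triad there is VI.
F#7: chromatic; F# is V of V, so V7/V.
B7/D# has root B, degree 5 in E minor, so V65.
Em has root E, degree 1 in E minor, so i.

i - VII - VI - V7/V - V65 - i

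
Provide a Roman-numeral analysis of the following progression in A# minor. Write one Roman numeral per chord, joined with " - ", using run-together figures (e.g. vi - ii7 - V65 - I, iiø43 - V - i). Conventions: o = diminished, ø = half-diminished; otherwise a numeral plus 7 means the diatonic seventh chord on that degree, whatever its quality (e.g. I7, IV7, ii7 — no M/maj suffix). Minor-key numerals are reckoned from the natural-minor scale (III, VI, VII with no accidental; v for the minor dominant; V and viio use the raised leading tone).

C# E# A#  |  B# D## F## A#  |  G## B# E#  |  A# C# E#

C#-E#-A#: root A# is the tonic; minor triad there is i6.
B#-D##-F##-A# is the secondary dominant of V (dominant seventh chord on B#): V7/V.
G##-B#-E# has root E#, degree 5 in A# minor, so V6.
A#-C#-E# has root A#, degree 1 in A# minor, so i.

i6 - V7/V - V6 - i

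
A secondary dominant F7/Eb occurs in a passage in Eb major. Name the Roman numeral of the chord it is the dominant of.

The chord is a dominant seventh chord on F.
A dominant resolves down a perfect fifth: F → Bb. In Eb major, Bb is scale degree 5, i.e. V.

V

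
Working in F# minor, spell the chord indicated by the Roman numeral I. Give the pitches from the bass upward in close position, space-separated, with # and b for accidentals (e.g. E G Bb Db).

I is the major tonic (Picardy third), borrowed from the parallel major. In F# minor that root is F#.
So the chord is F#-A#-C#.

F# A# C#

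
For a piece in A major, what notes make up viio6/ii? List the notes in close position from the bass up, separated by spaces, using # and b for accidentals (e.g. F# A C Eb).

The slash marks an applied leading-tone chord: viio of ii. In A major, ii is B, so the leading tone to it is A#, a half step below.
Building a diminished triad on A# gives A#-C#-E.
With the 6 figure the chord is in first inversion; from the bass C# upward in close position it reads C#-E-A#.

C# E A#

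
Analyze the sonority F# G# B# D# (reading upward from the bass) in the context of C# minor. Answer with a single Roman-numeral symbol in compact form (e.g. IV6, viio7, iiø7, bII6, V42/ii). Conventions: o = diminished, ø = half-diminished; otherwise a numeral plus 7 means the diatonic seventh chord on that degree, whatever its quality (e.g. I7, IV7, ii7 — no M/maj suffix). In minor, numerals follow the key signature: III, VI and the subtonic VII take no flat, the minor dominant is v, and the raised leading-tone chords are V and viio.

Stacked in thirds the chord is G#-B#-D#-F#: a dominant seventh chord on G#.
In C# minor, G# is the dominant; the diatonic dominant seventh chord there is V7.
With F# in the bass the chord is in third inversion, so the figured bass is 42.

V42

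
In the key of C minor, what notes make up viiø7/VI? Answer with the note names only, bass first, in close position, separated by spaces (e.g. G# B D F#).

G Bb Db F

The slash marks an applied leading-tone chord: viio of VI. In C minor, VI is Ab, so the leading tone to it is G, a half step below.
Building a half-diminished seventh chord on G gives G-Bb-Db-F.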